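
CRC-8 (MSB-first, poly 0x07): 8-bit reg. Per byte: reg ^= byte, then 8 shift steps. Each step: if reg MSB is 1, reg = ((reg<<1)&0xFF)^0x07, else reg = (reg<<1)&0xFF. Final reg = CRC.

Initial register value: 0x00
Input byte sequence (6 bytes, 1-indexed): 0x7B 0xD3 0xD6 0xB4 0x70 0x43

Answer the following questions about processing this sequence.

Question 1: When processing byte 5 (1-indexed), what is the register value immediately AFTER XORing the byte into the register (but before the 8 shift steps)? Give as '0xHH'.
Answer: 0x9B

Derivation:
Register before byte 5: 0xEB
Byte 5: 0x70
0xEB XOR 0x70 = 0x9B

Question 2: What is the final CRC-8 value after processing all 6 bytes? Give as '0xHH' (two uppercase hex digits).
After byte 1 (0x7B): reg=0x66
After byte 2 (0xD3): reg=0x02
After byte 3 (0xD6): reg=0x22
After byte 4 (0xB4): reg=0xEB
After byte 5 (0x70): reg=0xC8
After byte 6 (0x43): reg=0xB8

Answer: 0xB8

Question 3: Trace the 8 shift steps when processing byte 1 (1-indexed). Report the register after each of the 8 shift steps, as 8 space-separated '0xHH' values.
Answer: 0xF6 0xEB 0xD1 0xA5 0x4D 0x9A 0x33 0x66

Derivation:
Register before byte 1: 0x00
After XOR with byte 0x7B: 0x7B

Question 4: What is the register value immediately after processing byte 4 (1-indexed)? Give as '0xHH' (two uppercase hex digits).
After byte 1 (0x7B): reg=0x66
After byte 2 (0xD3): reg=0x02
After byte 3 (0xD6): reg=0x22
After byte 4 (0xB4): reg=0xEB

Answer: 0xEB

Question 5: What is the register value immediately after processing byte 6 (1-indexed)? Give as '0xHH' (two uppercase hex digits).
Answer: 0xB8

Derivation:
After byte 1 (0x7B): reg=0x66
After byte 2 (0xD3): reg=0x02
After byte 3 (0xD6): reg=0x22
After byte 4 (0xB4): reg=0xEB
After byte 5 (0x70): reg=0xC8
After byte 6 (0x43): reg=0xB8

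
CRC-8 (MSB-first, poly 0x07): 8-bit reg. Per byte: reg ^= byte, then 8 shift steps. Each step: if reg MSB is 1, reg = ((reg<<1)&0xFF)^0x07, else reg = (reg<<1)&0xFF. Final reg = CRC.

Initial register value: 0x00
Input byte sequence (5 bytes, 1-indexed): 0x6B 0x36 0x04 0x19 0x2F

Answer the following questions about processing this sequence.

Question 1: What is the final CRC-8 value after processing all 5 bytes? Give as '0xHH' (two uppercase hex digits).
After byte 1 (0x6B): reg=0x16
After byte 2 (0x36): reg=0xE0
After byte 3 (0x04): reg=0xB2
After byte 4 (0x19): reg=0x58
After byte 5 (0x2F): reg=0x42

Answer: 0x42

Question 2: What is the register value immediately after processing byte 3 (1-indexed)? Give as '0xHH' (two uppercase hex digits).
After byte 1 (0x6B): reg=0x16
After byte 2 (0x36): reg=0xE0
After byte 3 (0x04): reg=0xB2

Answer: 0xB2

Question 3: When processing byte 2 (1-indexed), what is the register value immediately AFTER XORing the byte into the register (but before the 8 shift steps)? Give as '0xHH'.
Register before byte 2: 0x16
Byte 2: 0x36
0x16 XOR 0x36 = 0x20

Answer: 0x20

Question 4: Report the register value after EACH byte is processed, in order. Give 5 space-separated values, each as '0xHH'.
0x16 0xE0 0xB2 0x58 0x42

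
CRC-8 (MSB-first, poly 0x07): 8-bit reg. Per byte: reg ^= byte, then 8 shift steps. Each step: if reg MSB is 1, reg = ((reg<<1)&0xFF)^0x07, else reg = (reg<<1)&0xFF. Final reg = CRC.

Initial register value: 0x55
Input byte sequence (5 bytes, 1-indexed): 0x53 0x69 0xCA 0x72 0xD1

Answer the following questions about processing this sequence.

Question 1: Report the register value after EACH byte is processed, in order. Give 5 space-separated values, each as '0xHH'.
0x12 0x66 0x4D 0xBD 0x03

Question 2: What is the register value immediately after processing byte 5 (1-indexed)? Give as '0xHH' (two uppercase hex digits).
After byte 1 (0x53): reg=0x12
After byte 2 (0x69): reg=0x66
After byte 3 (0xCA): reg=0x4D
After byte 4 (0x72): reg=0xBD
After byte 5 (0xD1): reg=0x03

Answer: 0x03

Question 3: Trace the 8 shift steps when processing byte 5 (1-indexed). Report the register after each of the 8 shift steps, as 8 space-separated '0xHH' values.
Answer: 0xD8 0xB7 0x69 0xD2 0xA3 0x41 0x82 0x03

Derivation:
After byte 1 (0x53): reg=0x12
After byte 2 (0x69): reg=0x66
After byte 3 (0xCA): reg=0x4D
After byte 4 (0x72): reg=0xBD
Register before byte 5: 0xBD
After XOR with byte 0xD1: 0x6C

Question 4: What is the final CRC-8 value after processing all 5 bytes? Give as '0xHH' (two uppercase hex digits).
After byte 1 (0x53): reg=0x12
After byte 2 (0x69): reg=0x66
After byte 3 (0xCA): reg=0x4D
After byte 4 (0x72): reg=0xBD
After byte 5 (0xD1): reg=0x03

Answer: 0x03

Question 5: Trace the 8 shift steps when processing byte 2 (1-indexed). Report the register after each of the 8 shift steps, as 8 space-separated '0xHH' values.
Answer: 0xF6 0xEB 0xD1 0xA5 0x4D 0x9A 0x33 0x66

Derivation:
After byte 1 (0x53): reg=0x12
Register before byte 2: 0x12
After XOR with byte 0x69: 0x7B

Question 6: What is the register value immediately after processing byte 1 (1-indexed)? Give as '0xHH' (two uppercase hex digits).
Answer: 0x12

Derivation:
After byte 1 (0x53): reg=0x12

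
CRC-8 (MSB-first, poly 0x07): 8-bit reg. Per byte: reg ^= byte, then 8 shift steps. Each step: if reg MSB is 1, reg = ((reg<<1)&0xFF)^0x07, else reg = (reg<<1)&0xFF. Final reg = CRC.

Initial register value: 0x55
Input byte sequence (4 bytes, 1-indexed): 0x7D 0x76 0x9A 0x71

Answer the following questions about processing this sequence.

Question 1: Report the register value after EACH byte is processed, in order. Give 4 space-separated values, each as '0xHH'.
0xD8 0x43 0x01 0x57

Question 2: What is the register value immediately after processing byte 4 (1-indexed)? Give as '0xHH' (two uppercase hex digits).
Answer: 0x57

Derivation:
After byte 1 (0x7D): reg=0xD8
After byte 2 (0x76): reg=0x43
After byte 3 (0x9A): reg=0x01
After byte 4 (0x71): reg=0x57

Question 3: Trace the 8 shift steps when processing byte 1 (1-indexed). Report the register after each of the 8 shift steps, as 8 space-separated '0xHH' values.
Register before byte 1: 0x55
After XOR with byte 0x7D: 0x28

Answer: 0x50 0xA0 0x47 0x8E 0x1B 0x36 0x6C 0xD8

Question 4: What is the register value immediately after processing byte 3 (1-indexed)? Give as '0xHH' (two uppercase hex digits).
After byte 1 (0x7D): reg=0xD8
After byte 2 (0x76): reg=0x43
After byte 3 (0x9A): reg=0x01

Answer: 0x01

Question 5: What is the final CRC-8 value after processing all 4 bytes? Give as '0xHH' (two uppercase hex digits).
After byte 1 (0x7D): reg=0xD8
After byte 2 (0x76): reg=0x43
After byte 3 (0x9A): reg=0x01
After byte 4 (0x71): reg=0x57

Answer: 0x57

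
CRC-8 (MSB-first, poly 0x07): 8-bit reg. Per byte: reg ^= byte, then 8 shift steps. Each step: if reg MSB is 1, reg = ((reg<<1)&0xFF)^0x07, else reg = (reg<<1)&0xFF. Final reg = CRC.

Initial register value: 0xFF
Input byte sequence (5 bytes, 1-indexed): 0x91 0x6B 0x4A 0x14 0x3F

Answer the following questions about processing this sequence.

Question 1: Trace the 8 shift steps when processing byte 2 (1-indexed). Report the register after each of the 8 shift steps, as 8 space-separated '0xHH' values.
Answer: 0xCC 0x9F 0x39 0x72 0xE4 0xCF 0x99 0x35

Derivation:
After byte 1 (0x91): reg=0x0D
Register before byte 2: 0x0D
After XOR with byte 0x6B: 0x66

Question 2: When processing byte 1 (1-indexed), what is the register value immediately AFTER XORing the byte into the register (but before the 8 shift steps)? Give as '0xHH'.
Answer: 0x6E

Derivation:
Register before byte 1: 0xFF
Byte 1: 0x91
0xFF XOR 0x91 = 0x6E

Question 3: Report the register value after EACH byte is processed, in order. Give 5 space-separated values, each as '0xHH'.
0x0D 0x35 0x7A 0x0D 0x9E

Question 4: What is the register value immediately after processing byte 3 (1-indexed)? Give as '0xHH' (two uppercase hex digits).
Answer: 0x7A

Derivation:
After byte 1 (0x91): reg=0x0D
After byte 2 (0x6B): reg=0x35
After byte 3 (0x4A): reg=0x7A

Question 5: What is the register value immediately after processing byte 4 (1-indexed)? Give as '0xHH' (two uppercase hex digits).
After byte 1 (0x91): reg=0x0D
After byte 2 (0x6B): reg=0x35
After byte 3 (0x4A): reg=0x7A
After byte 4 (0x14): reg=0x0D

Answer: 0x0D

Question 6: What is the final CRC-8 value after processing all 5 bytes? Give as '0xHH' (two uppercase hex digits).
After byte 1 (0x91): reg=0x0D
After byte 2 (0x6B): reg=0x35
After byte 3 (0x4A): reg=0x7A
After byte 4 (0x14): reg=0x0D
After byte 5 (0x3F): reg=0x9E

Answer: 0x9E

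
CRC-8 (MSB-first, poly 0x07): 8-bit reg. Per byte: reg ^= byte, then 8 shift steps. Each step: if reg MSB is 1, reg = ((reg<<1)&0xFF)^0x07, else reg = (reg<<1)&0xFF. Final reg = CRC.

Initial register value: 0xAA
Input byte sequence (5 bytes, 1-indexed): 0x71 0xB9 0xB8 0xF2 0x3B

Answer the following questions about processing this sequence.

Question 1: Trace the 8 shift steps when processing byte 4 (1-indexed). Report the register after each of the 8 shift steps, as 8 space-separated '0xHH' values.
After byte 1 (0x71): reg=0x0F
After byte 2 (0xB9): reg=0x0B
After byte 3 (0xB8): reg=0x10
Register before byte 4: 0x10
After XOR with byte 0xF2: 0xE2

Answer: 0xC3 0x81 0x05 0x0A 0x14 0x28 0x50 0xA0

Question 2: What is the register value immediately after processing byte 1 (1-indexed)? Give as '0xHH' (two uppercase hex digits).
After byte 1 (0x71): reg=0x0F

Answer: 0x0F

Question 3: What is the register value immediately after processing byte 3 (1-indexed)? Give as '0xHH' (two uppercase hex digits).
Answer: 0x10

Derivation:
After byte 1 (0x71): reg=0x0F
After byte 2 (0xB9): reg=0x0B
After byte 3 (0xB8): reg=0x10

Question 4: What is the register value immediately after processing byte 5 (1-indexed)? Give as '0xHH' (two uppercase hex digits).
Answer: 0xC8

Derivation:
After byte 1 (0x71): reg=0x0F
After byte 2 (0xB9): reg=0x0B
After byte 3 (0xB8): reg=0x10
After byte 4 (0xF2): reg=0xA0
After byte 5 (0x3B): reg=0xC8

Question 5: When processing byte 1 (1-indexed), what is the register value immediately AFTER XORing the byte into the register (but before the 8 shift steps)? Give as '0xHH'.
Answer: 0xDB

Derivation:
Register before byte 1: 0xAA
Byte 1: 0x71
0xAA XOR 0x71 = 0xDB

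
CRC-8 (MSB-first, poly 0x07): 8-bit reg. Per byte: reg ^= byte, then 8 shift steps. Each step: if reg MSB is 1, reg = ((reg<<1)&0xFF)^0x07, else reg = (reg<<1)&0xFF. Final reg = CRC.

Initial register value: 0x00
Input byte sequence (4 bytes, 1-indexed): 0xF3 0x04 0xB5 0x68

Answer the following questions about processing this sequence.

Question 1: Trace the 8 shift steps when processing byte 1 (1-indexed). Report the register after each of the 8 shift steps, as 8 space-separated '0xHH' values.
Register before byte 1: 0x00
After XOR with byte 0xF3: 0xF3

Answer: 0xE1 0xC5 0x8D 0x1D 0x3A 0x74 0xE8 0xD7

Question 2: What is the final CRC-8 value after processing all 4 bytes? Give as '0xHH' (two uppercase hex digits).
After byte 1 (0xF3): reg=0xD7
After byte 2 (0x04): reg=0x37
After byte 3 (0xB5): reg=0x87
After byte 4 (0x68): reg=0x83

Answer: 0x83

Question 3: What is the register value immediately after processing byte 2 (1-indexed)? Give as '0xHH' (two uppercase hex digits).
After byte 1 (0xF3): reg=0xD7
After byte 2 (0x04): reg=0x37

Answer: 0x37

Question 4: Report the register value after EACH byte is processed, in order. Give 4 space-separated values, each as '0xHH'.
0xD7 0x37 0x87 0x83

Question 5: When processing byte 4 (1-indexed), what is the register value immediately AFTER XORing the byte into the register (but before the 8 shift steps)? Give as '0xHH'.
Register before byte 4: 0x87
Byte 4: 0x68
0x87 XOR 0x68 = 0xEF

Answer: 0xEF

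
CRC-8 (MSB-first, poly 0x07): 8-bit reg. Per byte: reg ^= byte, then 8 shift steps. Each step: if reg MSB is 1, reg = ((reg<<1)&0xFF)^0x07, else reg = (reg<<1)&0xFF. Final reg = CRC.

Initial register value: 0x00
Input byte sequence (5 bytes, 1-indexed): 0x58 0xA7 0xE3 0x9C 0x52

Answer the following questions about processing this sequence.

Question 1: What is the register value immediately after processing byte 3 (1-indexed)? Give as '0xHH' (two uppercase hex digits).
Answer: 0xA1

Derivation:
After byte 1 (0x58): reg=0x8F
After byte 2 (0xA7): reg=0xD8
After byte 3 (0xE3): reg=0xA1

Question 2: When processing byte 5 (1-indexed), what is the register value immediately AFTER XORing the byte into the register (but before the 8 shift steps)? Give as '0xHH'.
Answer: 0xE1

Derivation:
Register before byte 5: 0xB3
Byte 5: 0x52
0xB3 XOR 0x52 = 0xE1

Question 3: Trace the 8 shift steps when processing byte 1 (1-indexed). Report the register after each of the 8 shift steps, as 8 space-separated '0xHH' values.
Answer: 0xB0 0x67 0xCE 0x9B 0x31 0x62 0xC4 0x8F

Derivation:
Register before byte 1: 0x00
After XOR with byte 0x58: 0x58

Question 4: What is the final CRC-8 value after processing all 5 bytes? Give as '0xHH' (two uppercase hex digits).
After byte 1 (0x58): reg=0x8F
After byte 2 (0xA7): reg=0xD8
After byte 3 (0xE3): reg=0xA1
After byte 4 (0x9C): reg=0xB3
After byte 5 (0x52): reg=0xA9

Answer: 0xA9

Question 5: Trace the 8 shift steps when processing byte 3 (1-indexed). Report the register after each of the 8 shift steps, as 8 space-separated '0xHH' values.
Answer: 0x76 0xEC 0xDF 0xB9 0x75 0xEA 0xD3 0xA1

Derivation:
After byte 1 (0x58): reg=0x8F
After byte 2 (0xA7): reg=0xD8
Register before byte 3: 0xD8
After XOR with byte 0xE3: 0x3B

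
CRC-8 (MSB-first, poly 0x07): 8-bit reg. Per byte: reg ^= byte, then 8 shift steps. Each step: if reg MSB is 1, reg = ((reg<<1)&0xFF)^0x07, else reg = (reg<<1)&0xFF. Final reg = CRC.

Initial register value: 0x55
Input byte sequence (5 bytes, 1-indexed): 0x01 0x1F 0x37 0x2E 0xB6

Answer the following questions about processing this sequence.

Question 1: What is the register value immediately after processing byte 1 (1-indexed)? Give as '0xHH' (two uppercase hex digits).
Answer: 0xAB

Derivation:
After byte 1 (0x01): reg=0xAB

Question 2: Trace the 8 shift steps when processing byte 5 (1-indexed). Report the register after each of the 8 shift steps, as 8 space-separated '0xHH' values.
Answer: 0x59 0xB2 0x63 0xC6 0x8B 0x11 0x22 0x44

Derivation:
After byte 1 (0x01): reg=0xAB
After byte 2 (0x1F): reg=0x05
After byte 3 (0x37): reg=0x9E
After byte 4 (0x2E): reg=0x19
Register before byte 5: 0x19
After XOR with byte 0xB6: 0xAF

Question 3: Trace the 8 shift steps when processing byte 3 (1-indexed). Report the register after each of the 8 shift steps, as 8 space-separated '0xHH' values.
Answer: 0x64 0xC8 0x97 0x29 0x52 0xA4 0x4F 0x9E

Derivation:
After byte 1 (0x01): reg=0xAB
After byte 2 (0x1F): reg=0x05
Register before byte 3: 0x05
After XOR with byte 0x37: 0x32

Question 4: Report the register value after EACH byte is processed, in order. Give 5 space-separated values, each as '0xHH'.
0xAB 0x05 0x9E 0x19 0x44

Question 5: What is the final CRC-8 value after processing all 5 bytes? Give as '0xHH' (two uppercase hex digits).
Answer: 0x44

Derivation:
After byte 1 (0x01): reg=0xAB
After byte 2 (0x1F): reg=0x05
After byte 3 (0x37): reg=0x9E
After byte 4 (0x2E): reg=0x19
After byte 5 (0xB6): reg=0x44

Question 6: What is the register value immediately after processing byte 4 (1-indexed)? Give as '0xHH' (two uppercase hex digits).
Answer: 0x19

Derivation:
After byte 1 (0x01): reg=0xAB
After byte 2 (0x1F): reg=0x05
After byte 3 (0x37): reg=0x9E
After byte 4 (0x2E): reg=0x19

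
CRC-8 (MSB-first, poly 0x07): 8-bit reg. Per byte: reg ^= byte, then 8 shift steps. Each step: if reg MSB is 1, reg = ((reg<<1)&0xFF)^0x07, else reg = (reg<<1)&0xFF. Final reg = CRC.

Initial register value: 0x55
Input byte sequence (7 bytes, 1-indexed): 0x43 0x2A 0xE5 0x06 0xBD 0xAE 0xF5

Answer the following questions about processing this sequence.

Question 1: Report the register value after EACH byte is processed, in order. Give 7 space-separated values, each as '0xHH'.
0x62 0xFF 0x46 0xC7 0x61 0x63 0xEB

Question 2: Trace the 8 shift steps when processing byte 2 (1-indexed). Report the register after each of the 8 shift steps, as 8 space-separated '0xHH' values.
After byte 1 (0x43): reg=0x62
Register before byte 2: 0x62
After XOR with byte 0x2A: 0x48

Answer: 0x90 0x27 0x4E 0x9C 0x3F 0x7E 0xFC 0xFF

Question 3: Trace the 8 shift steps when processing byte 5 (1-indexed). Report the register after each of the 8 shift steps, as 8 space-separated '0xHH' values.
Answer: 0xF4 0xEF 0xD9 0xB5 0x6D 0xDA 0xB3 0x61

Derivation:
After byte 1 (0x43): reg=0x62
After byte 2 (0x2A): reg=0xFF
After byte 3 (0xE5): reg=0x46
After byte 4 (0x06): reg=0xC7
Register before byte 5: 0xC7
After XOR with byte 0xBD: 0x7A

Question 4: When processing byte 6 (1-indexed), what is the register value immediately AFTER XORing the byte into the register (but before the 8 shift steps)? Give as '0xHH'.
Answer: 0xCF

Derivation:
Register before byte 6: 0x61
Byte 6: 0xAE
0x61 XOR 0xAE = 0xCF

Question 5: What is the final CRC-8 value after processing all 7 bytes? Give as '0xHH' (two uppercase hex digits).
After byte 1 (0x43): reg=0x62
After byte 2 (0x2A): reg=0xFF
After byte 3 (0xE5): reg=0x46
After byte 4 (0x06): reg=0xC7
After byte 5 (0xBD): reg=0x61
After byte 6 (0xAE): reg=0x63
After byte 7 (0xF5): reg=0xEB

Answer: 0xEB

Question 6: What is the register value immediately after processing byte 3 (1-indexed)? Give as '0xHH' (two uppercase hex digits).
Answer: 0x46

Derivation:
After byte 1 (0x43): reg=0x62
After byte 2 (0x2A): reg=0xFF
After byte 3 (0xE5): reg=0x46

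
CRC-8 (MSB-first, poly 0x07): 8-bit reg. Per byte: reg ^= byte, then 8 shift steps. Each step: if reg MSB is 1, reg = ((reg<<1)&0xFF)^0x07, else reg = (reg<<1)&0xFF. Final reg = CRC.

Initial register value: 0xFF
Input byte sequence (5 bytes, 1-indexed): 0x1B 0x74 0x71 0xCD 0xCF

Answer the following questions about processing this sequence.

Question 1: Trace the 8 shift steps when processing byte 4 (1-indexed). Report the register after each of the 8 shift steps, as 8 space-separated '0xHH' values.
After byte 1 (0x1B): reg=0xB2
After byte 2 (0x74): reg=0x5C
After byte 3 (0x71): reg=0xC3
Register before byte 4: 0xC3
After XOR with byte 0xCD: 0x0E

Answer: 0x1C 0x38 0x70 0xE0 0xC7 0x89 0x15 0x2A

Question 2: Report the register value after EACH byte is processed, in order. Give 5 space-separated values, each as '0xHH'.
0xB2 0x5C 0xC3 0x2A 0xB5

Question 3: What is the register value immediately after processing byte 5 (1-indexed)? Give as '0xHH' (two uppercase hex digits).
After byte 1 (0x1B): reg=0xB2
After byte 2 (0x74): reg=0x5C
After byte 3 (0x71): reg=0xC3
After byte 4 (0xCD): reg=0x2A
After byte 5 (0xCF): reg=0xB5

Answer: 0xB5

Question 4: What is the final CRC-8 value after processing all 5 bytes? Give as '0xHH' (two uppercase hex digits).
Answer: 0xB5

Derivation:
After byte 1 (0x1B): reg=0xB2
After byte 2 (0x74): reg=0x5C
After byte 3 (0x71): reg=0xC3
After byte 4 (0xCD): reg=0x2A
After byte 5 (0xCF): reg=0xB5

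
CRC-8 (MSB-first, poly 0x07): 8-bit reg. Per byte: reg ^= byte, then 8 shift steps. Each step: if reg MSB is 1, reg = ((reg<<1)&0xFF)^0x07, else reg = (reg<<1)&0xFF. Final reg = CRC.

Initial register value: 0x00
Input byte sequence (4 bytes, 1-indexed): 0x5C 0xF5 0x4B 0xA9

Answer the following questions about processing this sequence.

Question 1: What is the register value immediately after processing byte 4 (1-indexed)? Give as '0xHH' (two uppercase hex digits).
Answer: 0x22

Derivation:
After byte 1 (0x5C): reg=0x93
After byte 2 (0xF5): reg=0x35
After byte 3 (0x4B): reg=0x7D
After byte 4 (0xA9): reg=0x22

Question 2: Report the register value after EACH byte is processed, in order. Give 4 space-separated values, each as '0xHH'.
0x93 0x35 0x7D 0x22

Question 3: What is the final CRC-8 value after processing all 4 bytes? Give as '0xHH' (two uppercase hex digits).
Answer: 0x22

Derivation:
After byte 1 (0x5C): reg=0x93
After byte 2 (0xF5): reg=0x35
After byte 3 (0x4B): reg=0x7D
After byte 4 (0xA9): reg=0x22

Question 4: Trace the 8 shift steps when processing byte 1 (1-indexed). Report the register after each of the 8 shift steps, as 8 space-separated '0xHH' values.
Register before byte 1: 0x00
After XOR with byte 0x5C: 0x5C

Answer: 0xB8 0x77 0xEE 0xDB 0xB1 0x65 0xCA 0x93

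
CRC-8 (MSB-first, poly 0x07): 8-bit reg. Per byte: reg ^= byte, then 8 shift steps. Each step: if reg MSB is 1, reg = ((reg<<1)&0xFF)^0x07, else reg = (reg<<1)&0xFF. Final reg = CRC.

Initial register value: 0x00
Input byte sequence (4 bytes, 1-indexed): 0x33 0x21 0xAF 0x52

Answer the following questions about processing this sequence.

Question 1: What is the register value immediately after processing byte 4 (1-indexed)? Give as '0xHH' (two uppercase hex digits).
Answer: 0xD9

Derivation:
After byte 1 (0x33): reg=0x99
After byte 2 (0x21): reg=0x21
After byte 3 (0xAF): reg=0xA3
After byte 4 (0x52): reg=0xD9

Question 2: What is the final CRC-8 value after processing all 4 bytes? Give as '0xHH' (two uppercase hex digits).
Answer: 0xD9

Derivation:
After byte 1 (0x33): reg=0x99
After byte 2 (0x21): reg=0x21
After byte 3 (0xAF): reg=0xA3
After byte 4 (0x52): reg=0xD9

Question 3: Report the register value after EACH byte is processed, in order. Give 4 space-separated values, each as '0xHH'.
0x99 0x21 0xA3 0xD9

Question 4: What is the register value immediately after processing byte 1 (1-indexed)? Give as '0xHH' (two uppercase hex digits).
Answer: 0x99

Derivation:
After byte 1 (0x33): reg=0x99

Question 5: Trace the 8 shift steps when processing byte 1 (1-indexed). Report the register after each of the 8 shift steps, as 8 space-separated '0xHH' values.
Register before byte 1: 0x00
After XOR with byte 0x33: 0x33

Answer: 0x66 0xCC 0x9F 0x39 0x72 0xE4 0xCF 0x99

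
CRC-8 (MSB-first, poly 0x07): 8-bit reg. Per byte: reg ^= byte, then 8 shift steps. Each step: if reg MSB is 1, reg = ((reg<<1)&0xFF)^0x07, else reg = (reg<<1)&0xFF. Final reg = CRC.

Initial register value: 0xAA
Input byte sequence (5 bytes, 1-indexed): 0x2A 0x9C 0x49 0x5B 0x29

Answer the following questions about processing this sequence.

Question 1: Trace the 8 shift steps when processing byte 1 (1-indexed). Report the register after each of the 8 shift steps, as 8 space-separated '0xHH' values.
Answer: 0x07 0x0E 0x1C 0x38 0x70 0xE0 0xC7 0x89

Derivation:
Register before byte 1: 0xAA
After XOR with byte 0x2A: 0x80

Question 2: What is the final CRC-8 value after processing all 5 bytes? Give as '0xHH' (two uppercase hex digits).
After byte 1 (0x2A): reg=0x89
After byte 2 (0x9C): reg=0x6B
After byte 3 (0x49): reg=0xEE
After byte 4 (0x5B): reg=0x02
After byte 5 (0x29): reg=0xD1

Answer: 0xD1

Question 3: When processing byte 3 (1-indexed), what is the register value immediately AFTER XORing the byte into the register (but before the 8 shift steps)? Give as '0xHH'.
Register before byte 3: 0x6B
Byte 3: 0x49
0x6B XOR 0x49 = 0x22

Answer: 0x22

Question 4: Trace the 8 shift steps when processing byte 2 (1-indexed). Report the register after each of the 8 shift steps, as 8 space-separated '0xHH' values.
After byte 1 (0x2A): reg=0x89
Register before byte 2: 0x89
After XOR with byte 0x9C: 0x15

Answer: 0x2A 0x54 0xA8 0x57 0xAE 0x5B 0xB6 0x6B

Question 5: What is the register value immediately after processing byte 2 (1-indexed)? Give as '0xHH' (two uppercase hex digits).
Answer: 0x6B

Derivation:
After byte 1 (0x2A): reg=0x89
After byte 2 (0x9C): reg=0x6B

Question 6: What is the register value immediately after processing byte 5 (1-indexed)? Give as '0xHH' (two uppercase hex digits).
After byte 1 (0x2A): reg=0x89
After byte 2 (0x9C): reg=0x6B
After byte 3 (0x49): reg=0xEE
After byte 4 (0x5B): reg=0x02
After byte 5 (0x29): reg=0xD1

Answer: 0xD1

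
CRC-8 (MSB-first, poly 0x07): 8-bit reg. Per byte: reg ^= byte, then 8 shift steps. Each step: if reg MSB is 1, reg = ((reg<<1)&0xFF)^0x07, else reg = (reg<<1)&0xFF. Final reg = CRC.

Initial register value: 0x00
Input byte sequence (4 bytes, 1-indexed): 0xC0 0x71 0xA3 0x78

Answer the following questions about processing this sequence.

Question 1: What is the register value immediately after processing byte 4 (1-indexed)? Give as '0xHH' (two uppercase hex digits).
After byte 1 (0xC0): reg=0x4E
After byte 2 (0x71): reg=0xBD
After byte 3 (0xA3): reg=0x5A
After byte 4 (0x78): reg=0xEE

Answer: 0xEE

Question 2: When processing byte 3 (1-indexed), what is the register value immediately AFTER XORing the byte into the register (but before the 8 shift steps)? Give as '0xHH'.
Answer: 0x1E

Derivation:
Register before byte 3: 0xBD
Byte 3: 0xA3
0xBD XOR 0xA3 = 0x1E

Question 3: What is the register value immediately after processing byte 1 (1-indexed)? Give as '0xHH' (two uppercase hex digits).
After byte 1 (0xC0): reg=0x4E

Answer: 0x4E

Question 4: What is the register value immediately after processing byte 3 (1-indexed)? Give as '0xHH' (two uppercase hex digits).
After byte 1 (0xC0): reg=0x4E
After byte 2 (0x71): reg=0xBD
After byte 3 (0xA3): reg=0x5A

Answer: 0x5A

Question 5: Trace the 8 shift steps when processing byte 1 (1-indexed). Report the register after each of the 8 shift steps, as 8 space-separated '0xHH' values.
Answer: 0x87 0x09 0x12 0x24 0x48 0x90 0x27 0x4E

Derivation:
Register before byte 1: 0x00
After XOR with byte 0xC0: 0xC0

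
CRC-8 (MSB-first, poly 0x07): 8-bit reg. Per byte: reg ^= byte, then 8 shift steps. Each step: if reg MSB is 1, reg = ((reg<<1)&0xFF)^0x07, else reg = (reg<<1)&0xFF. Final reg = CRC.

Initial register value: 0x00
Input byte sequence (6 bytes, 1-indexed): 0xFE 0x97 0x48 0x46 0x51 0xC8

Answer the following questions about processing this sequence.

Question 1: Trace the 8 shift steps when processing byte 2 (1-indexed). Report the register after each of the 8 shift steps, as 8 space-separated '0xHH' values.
Answer: 0xC6 0x8B 0x11 0x22 0x44 0x88 0x17 0x2E

Derivation:
After byte 1 (0xFE): reg=0xF4
Register before byte 2: 0xF4
After XOR with byte 0x97: 0x63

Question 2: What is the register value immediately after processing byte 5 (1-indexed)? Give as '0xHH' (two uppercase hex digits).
After byte 1 (0xFE): reg=0xF4
After byte 2 (0x97): reg=0x2E
After byte 3 (0x48): reg=0x35
After byte 4 (0x46): reg=0x5E
After byte 5 (0x51): reg=0x2D

Answer: 0x2D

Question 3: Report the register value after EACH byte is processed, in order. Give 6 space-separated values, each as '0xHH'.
0xF4 0x2E 0x35 0x5E 0x2D 0xB5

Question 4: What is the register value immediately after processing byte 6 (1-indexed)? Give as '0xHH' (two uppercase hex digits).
Answer: 0xB5

Derivation:
After byte 1 (0xFE): reg=0xF4
After byte 2 (0x97): reg=0x2E
After byte 3 (0x48): reg=0x35
After byte 4 (0x46): reg=0x5E
After byte 5 (0x51): reg=0x2D
After byte 6 (0xC8): reg=0xB5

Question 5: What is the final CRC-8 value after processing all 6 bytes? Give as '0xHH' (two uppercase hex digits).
After byte 1 (0xFE): reg=0xF4
After byte 2 (0x97): reg=0x2E
After byte 3 (0x48): reg=0x35
After byte 4 (0x46): reg=0x5E
After byte 5 (0x51): reg=0x2D
After byte 6 (0xC8): reg=0xB5

Answer: 0xB5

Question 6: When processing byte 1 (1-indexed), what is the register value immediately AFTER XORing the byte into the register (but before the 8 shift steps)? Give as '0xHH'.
Answer: 0xFE

Derivation:
Register before byte 1: 0x00
Byte 1: 0xFE
0x00 XOR 0xFE = 0xFE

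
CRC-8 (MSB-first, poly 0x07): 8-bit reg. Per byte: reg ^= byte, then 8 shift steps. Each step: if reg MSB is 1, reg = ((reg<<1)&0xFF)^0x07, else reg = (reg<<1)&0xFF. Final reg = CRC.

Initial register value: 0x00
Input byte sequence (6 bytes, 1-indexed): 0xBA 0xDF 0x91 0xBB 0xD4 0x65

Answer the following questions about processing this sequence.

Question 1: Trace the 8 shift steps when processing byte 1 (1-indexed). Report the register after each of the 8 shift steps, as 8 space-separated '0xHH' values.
Answer: 0x73 0xE6 0xCB 0x91 0x25 0x4A 0x94 0x2F

Derivation:
Register before byte 1: 0x00
After XOR with byte 0xBA: 0xBA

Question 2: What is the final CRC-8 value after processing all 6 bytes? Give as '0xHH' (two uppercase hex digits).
After byte 1 (0xBA): reg=0x2F
After byte 2 (0xDF): reg=0xDE
After byte 3 (0x91): reg=0xEA
After byte 4 (0xBB): reg=0xB0
After byte 5 (0xD4): reg=0x3B
After byte 6 (0x65): reg=0x9D

Answer: 0x9D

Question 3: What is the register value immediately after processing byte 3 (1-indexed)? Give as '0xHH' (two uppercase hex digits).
After byte 1 (0xBA): reg=0x2F
After byte 2 (0xDF): reg=0xDE
After byte 3 (0x91): reg=0xEA

Answer: 0xEA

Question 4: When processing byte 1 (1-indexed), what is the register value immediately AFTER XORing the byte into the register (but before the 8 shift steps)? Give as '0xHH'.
Answer: 0xBA

Derivation:
Register before byte 1: 0x00
Byte 1: 0xBA
0x00 XOR 0xBA = 0xBA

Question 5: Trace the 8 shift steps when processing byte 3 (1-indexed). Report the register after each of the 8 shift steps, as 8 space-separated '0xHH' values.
Answer: 0x9E 0x3B 0x76 0xEC 0xDF 0xB9 0x75 0xEA

Derivation:
After byte 1 (0xBA): reg=0x2F
After byte 2 (0xDF): reg=0xDE
Register before byte 3: 0xDE
After XOR with byte 0x91: 0x4F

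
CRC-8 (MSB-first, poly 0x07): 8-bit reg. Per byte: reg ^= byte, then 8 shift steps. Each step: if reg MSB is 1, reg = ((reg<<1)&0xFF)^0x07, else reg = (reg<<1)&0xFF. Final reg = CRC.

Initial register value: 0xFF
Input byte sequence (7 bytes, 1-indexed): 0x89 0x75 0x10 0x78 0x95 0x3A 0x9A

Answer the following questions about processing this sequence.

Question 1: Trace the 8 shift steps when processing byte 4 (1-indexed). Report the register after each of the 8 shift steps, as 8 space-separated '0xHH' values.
Answer: 0xE5 0xCD 0x9D 0x3D 0x7A 0xF4 0xEF 0xD9

Derivation:
After byte 1 (0x89): reg=0x45
After byte 2 (0x75): reg=0x90
After byte 3 (0x10): reg=0x89
Register before byte 4: 0x89
After XOR with byte 0x78: 0xF1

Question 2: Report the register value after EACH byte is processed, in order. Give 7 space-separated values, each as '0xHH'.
0x45 0x90 0x89 0xD9 0xE3 0x01 0xC8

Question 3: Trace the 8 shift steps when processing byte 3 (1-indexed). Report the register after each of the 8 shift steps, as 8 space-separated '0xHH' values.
After byte 1 (0x89): reg=0x45
After byte 2 (0x75): reg=0x90
Register before byte 3: 0x90
After XOR with byte 0x10: 0x80

Answer: 0x07 0x0E 0x1C 0x38 0x70 0xE0 0xC7 0x89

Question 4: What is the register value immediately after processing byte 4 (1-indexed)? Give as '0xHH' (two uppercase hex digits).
Answer: 0xD9

Derivation:
After byte 1 (0x89): reg=0x45
After byte 2 (0x75): reg=0x90
After byte 3 (0x10): reg=0x89
After byte 4 (0x78): reg=0xD9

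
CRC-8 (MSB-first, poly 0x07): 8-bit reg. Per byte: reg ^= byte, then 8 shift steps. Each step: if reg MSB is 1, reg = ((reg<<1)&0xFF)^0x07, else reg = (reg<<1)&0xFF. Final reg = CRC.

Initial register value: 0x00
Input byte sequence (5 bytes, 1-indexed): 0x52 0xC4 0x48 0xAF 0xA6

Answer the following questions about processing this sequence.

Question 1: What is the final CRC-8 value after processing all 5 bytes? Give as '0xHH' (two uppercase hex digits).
Answer: 0xBB

Derivation:
After byte 1 (0x52): reg=0xB9
After byte 2 (0xC4): reg=0x74
After byte 3 (0x48): reg=0xB4
After byte 4 (0xAF): reg=0x41
After byte 5 (0xA6): reg=0xBB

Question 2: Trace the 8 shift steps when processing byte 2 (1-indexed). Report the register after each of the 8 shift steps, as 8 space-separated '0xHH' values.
After byte 1 (0x52): reg=0xB9
Register before byte 2: 0xB9
After XOR with byte 0xC4: 0x7D

Answer: 0xFA 0xF3 0xE1 0xC5 0x8D 0x1D 0x3A 0x74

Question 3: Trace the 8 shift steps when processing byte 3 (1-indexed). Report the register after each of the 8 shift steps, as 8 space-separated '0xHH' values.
After byte 1 (0x52): reg=0xB9
After byte 2 (0xC4): reg=0x74
Register before byte 3: 0x74
After XOR with byte 0x48: 0x3C

Answer: 0x78 0xF0 0xE7 0xC9 0x95 0x2D 0x5A 0xB4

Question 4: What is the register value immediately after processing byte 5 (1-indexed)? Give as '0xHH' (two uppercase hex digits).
Answer: 0xBB

Derivation:
After byte 1 (0x52): reg=0xB9
After byte 2 (0xC4): reg=0x74
After byte 3 (0x48): reg=0xB4
After byte 4 (0xAF): reg=0x41
After byte 5 (0xA6): reg=0xBB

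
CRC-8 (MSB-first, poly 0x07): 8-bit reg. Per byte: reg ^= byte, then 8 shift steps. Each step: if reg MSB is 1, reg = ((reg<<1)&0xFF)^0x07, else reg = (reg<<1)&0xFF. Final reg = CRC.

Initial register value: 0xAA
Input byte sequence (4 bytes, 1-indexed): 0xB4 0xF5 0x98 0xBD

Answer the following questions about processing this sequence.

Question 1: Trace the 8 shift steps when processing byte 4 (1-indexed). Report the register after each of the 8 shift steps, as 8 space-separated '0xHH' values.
Answer: 0x49 0x92 0x23 0x46 0x8C 0x1F 0x3E 0x7C

Derivation:
After byte 1 (0xB4): reg=0x5A
After byte 2 (0xF5): reg=0x44
After byte 3 (0x98): reg=0x1A
Register before byte 4: 0x1A
After XOR with byte 0xBD: 0xA7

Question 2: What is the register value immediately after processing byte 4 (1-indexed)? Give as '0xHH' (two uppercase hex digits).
Answer: 0x7C

Derivation:
After byte 1 (0xB4): reg=0x5A
After byte 2 (0xF5): reg=0x44
After byte 3 (0x98): reg=0x1A
After byte 4 (0xBD): reg=0x7C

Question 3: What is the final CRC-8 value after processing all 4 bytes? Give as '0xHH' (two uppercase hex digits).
After byte 1 (0xB4): reg=0x5A
After byte 2 (0xF5): reg=0x44
After byte 3 (0x98): reg=0x1A
After byte 4 (0xBD): reg=0x7C

Answer: 0x7C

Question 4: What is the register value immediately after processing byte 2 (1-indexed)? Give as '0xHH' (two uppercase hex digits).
Answer: 0x44

Derivation:
After byte 1 (0xB4): reg=0x5A
After byte 2 (0xF5): reg=0x44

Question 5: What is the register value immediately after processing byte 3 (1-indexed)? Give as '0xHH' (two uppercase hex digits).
After byte 1 (0xB4): reg=0x5A
After byte 2 (0xF5): reg=0x44
After byte 3 (0x98): reg=0x1A

Answer: 0x1A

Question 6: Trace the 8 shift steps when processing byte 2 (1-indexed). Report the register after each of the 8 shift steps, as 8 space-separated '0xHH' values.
After byte 1 (0xB4): reg=0x5A
Register before byte 2: 0x5A
After XOR with byte 0xF5: 0xAF

Answer: 0x59 0xB2 0x63 0xC6 0x8B 0x11 0x22 0x44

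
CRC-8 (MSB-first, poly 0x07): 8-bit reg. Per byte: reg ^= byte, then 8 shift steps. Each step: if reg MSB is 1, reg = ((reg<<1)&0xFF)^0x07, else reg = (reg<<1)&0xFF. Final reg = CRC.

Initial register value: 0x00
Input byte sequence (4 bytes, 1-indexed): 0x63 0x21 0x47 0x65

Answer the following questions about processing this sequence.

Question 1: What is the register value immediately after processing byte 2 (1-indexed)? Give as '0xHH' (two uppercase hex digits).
After byte 1 (0x63): reg=0x2E
After byte 2 (0x21): reg=0x2D

Answer: 0x2D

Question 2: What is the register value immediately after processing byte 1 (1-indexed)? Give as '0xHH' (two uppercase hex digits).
After byte 1 (0x63): reg=0x2E

Answer: 0x2E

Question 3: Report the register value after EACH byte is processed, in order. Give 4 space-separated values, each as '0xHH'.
0x2E 0x2D 0x11 0x4B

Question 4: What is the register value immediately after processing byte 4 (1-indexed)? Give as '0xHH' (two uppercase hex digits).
Answer: 0x4B

Derivation:
After byte 1 (0x63): reg=0x2E
After byte 2 (0x21): reg=0x2D
After byte 3 (0x47): reg=0x11
After byte 4 (0x65): reg=0x4B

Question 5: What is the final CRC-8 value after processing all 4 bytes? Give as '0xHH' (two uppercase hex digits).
Answer: 0x4B

Derivation:
After byte 1 (0x63): reg=0x2E
After byte 2 (0x21): reg=0x2D
After byte 3 (0x47): reg=0x11
After byte 4 (0x65): reg=0x4B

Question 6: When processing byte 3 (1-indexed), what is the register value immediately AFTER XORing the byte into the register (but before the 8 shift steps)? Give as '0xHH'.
Answer: 0x6A

Derivation:
Register before byte 3: 0x2D
Byte 3: 0x47
0x2D XOR 0x47 = 0x6A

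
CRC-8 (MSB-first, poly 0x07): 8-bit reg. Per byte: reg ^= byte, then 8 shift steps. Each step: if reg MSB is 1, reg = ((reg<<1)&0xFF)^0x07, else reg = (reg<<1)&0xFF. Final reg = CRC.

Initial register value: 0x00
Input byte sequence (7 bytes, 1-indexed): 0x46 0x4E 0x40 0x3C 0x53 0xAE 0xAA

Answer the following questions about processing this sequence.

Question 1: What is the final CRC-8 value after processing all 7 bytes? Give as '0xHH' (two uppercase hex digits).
Answer: 0xC7

Derivation:
After byte 1 (0x46): reg=0xD5
After byte 2 (0x4E): reg=0xC8
After byte 3 (0x40): reg=0xB1
After byte 4 (0x3C): reg=0xAA
After byte 5 (0x53): reg=0xE1
After byte 6 (0xAE): reg=0xEA
After byte 7 (0xAA): reg=0xC7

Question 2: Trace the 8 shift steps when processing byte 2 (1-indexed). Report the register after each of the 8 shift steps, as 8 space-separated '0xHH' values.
After byte 1 (0x46): reg=0xD5
Register before byte 2: 0xD5
After XOR with byte 0x4E: 0x9B

Answer: 0x31 0x62 0xC4 0x8F 0x19 0x32 0x64 0xC8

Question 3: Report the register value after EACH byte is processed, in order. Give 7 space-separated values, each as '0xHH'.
0xD5 0xC8 0xB1 0xAA 0xE1 0xEA 0xC7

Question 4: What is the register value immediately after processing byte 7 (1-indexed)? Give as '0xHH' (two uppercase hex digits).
After byte 1 (0x46): reg=0xD5
After byte 2 (0x4E): reg=0xC8
After byte 3 (0x40): reg=0xB1
After byte 4 (0x3C): reg=0xAA
After byte 5 (0x53): reg=0xE1
After byte 6 (0xAE): reg=0xEA
After byte 7 (0xAA): reg=0xC7

Answer: 0xC7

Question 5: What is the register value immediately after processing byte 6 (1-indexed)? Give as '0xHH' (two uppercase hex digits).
Answer: 0xEA

Derivation:
After byte 1 (0x46): reg=0xD5
After byte 2 (0x4E): reg=0xC8
After byte 3 (0x40): reg=0xB1
After byte 4 (0x3C): reg=0xAA
After byte 5 (0x53): reg=0xE1
After byte 6 (0xAE): reg=0xEA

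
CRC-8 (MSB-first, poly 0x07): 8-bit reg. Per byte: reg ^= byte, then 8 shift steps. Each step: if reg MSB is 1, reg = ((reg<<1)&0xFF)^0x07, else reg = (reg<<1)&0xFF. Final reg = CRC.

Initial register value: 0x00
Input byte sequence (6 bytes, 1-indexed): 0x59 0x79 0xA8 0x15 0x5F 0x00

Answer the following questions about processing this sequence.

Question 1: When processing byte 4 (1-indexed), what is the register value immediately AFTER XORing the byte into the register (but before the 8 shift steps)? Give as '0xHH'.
Register before byte 4: 0x50
Byte 4: 0x15
0x50 XOR 0x15 = 0x45

Answer: 0x45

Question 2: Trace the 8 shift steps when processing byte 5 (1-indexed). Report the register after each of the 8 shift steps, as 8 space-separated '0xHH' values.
After byte 1 (0x59): reg=0x88
After byte 2 (0x79): reg=0xD9
After byte 3 (0xA8): reg=0x50
After byte 4 (0x15): reg=0xDC
Register before byte 5: 0xDC
After XOR with byte 0x5F: 0x83

Answer: 0x01 0x02 0x04 0x08 0x10 0x20 0x40 0x80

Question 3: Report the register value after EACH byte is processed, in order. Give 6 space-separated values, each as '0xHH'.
0x88 0xD9 0x50 0xDC 0x80 0x89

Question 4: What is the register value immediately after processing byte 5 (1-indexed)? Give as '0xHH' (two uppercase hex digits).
Answer: 0x80

Derivation:
After byte 1 (0x59): reg=0x88
After byte 2 (0x79): reg=0xD9
After byte 3 (0xA8): reg=0x50
After byte 4 (0x15): reg=0xDC
After byte 5 (0x5F): reg=0x80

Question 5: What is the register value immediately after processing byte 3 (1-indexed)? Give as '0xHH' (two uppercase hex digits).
After byte 1 (0x59): reg=0x88
After byte 2 (0x79): reg=0xD9
After byte 3 (0xA8): reg=0x50

Answer: 0x50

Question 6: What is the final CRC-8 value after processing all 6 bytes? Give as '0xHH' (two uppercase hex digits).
Answer: 0x89

Derivation:
After byte 1 (0x59): reg=0x88
After byte 2 (0x79): reg=0xD9
After byte 3 (0xA8): reg=0x50
After byte 4 (0x15): reg=0xDC
After byte 5 (0x5F): reg=0x80
After byte 6 (0x00): reg=0x89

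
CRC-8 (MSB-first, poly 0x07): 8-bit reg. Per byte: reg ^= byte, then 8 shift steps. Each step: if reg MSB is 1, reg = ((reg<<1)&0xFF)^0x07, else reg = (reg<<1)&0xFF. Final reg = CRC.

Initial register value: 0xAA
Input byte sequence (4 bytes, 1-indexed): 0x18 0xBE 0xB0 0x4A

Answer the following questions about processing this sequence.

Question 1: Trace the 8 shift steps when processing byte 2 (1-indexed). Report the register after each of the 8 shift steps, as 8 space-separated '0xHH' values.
After byte 1 (0x18): reg=0x17
Register before byte 2: 0x17
After XOR with byte 0xBE: 0xA9

Answer: 0x55 0xAA 0x53 0xA6 0x4B 0x96 0x2B 0x56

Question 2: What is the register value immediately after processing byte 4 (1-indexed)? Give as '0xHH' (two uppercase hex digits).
Answer: 0xCC

Derivation:
After byte 1 (0x18): reg=0x17
After byte 2 (0xBE): reg=0x56
After byte 3 (0xB0): reg=0xBC
After byte 4 (0x4A): reg=0xCC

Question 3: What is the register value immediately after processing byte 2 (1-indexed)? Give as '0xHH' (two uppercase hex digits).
After byte 1 (0x18): reg=0x17
After byte 2 (0xBE): reg=0x56

Answer: 0x56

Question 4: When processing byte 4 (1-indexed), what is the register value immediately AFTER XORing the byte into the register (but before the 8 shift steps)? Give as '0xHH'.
Answer: 0xF6

Derivation:
Register before byte 4: 0xBC
Byte 4: 0x4A
0xBC XOR 0x4A = 0xF6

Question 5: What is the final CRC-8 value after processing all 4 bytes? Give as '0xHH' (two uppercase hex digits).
Answer: 0xCC

Derivation:
After byte 1 (0x18): reg=0x17
After byte 2 (0xBE): reg=0x56
After byte 3 (0xB0): reg=0xBC
After byte 4 (0x4A): reg=0xCC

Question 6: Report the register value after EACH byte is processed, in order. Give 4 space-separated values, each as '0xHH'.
0x17 0x56 0xBC 0xCC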